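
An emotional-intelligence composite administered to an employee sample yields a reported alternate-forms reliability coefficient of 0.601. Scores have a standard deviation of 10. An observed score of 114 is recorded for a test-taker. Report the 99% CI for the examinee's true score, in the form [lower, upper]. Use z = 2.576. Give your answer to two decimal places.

[97.73, 130.27]

The standard error of measurement is 10.000·√(1 − 0.601) ≈ 10.000·0.632 ≈ 6.317.
2.576 · SEM ≈ 16.272
99% CI: 114 ± 16.272 = [97.728, 130.272]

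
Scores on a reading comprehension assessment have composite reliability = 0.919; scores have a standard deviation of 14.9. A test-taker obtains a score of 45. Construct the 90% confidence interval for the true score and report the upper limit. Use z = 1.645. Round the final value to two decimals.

51.98

SEM = 14.9000 * √(1 − 0.9190) = 14.9000 * √0.0810 ≈ 14.9000 * 0.2846 ≈ 4.2406
1.645 * SEM ≈ 6.9758
Upper bound: 45 + 6.9758 = 51.9758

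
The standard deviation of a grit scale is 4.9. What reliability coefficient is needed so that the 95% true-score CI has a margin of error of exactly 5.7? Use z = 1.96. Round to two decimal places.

0.65

SEM needed = half-width / z = 5.7/1.96 ≈ 2.9082
r = 1 − (2.9082/4.9)² ≈ 1 − 0.3522 ≈ 0.6478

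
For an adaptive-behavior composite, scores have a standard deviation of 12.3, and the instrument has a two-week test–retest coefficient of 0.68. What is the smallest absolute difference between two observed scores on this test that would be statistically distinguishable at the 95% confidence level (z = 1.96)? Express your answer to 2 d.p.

19.29

SEM = 12.3000 · √(1 − 0.6800) = 12.3000 · √0.3200 ≈ 12.3000 · 0.5657 ≈ 6.9579
Standard error of the difference = 6.9579·√2 ≈ 9.8400
Smallest detectable difference = 1.96·9.8400 ≈ 19.2864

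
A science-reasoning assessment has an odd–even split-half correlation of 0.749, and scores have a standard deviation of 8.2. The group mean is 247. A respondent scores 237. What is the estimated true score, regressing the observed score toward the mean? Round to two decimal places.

Spearman-Brown: r = 2(0.749) / (1 + 0.749) = 1.4980 / 1.7490 ≃ 0.8565
T̂ = 0.8565(237) + 0.1435(247) ≃ 238.4351

238.44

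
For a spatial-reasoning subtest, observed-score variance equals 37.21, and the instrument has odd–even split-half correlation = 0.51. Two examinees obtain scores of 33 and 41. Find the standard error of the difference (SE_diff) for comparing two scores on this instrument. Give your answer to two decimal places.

4.91

SD = √37.21 ≈ 6.100
Spearman-Brown: r = 2(0.51) / (1 + 0.51) = 1.020 / 1.510 ≈ 0.675
SEM = 6.100*√(1 − 0.675) ≈ 3.475
SE_diff = SEM * √2 ≈ 3.475 * 1.414 ≈ 4.914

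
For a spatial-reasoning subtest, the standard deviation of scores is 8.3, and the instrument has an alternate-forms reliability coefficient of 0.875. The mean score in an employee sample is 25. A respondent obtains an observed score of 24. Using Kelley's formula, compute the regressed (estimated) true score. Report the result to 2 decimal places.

T̂ = 0.875(24) + 0.125(25) ≈ 24.125

24.13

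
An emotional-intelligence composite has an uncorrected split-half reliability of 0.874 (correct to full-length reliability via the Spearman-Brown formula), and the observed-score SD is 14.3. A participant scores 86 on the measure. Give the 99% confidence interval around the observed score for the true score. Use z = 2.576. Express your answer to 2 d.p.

Full-length reliability (Spearman-Brown) = 2(0.874)/(1+0.874) ≈ 0.93276
The standard error of measurement is 14.30000*√(1 − 0.93276) ≈ 14.30000*0.25930 ≈ 3.70797.
Half-width = 2.576*3.70797 ≈ 9.55174
99% CI: 86 ± 9.55174 = [76.44826, 95.55174]

[76.45, 95.55]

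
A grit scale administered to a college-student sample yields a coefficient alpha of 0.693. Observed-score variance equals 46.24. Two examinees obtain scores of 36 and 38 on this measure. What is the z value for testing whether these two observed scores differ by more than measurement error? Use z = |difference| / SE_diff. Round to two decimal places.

σ = 46.24^(1/2) = 6.800
SEM = 6.800*√(1 − 0.693) ≈ 3.768
SE_diff = SEM * √2 ≈ 3.768 * 1.414 ≈ 5.328
z = |36 − 38| / 5.328 = 2 / 5.328 ≈ 0.375

0.38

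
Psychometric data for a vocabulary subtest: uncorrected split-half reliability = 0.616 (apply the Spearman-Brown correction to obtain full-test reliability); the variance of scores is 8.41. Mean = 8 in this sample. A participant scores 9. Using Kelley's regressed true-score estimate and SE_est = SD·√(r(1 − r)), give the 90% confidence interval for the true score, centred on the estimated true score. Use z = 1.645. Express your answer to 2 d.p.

SD = √8.41 = 2.900
r_full = 2·0.616 / (1 + 0.616) ≃ 0.762
Estimated true score = 0.762×9 + (1 − 0.762)×8 ≃ 8.762
SE_est = 2.900·√[r(1 − r)] ≃ 1.234
CI = 8.762 ± 1.645 × 1.234 → [6.732, 10.793]

[6.73, 10.79]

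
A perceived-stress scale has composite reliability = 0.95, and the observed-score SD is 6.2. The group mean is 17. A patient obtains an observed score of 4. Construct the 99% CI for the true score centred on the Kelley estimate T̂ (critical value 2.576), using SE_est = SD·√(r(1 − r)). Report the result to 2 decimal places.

[1.17, 8.13]

T̂ = r·X + (1 − r)·M = 0.95000×4 + 0.05000×17 = 3.80000 + 0.85000 ≈ 4.65000
SE_est = SD × √(r(1 − r)) = 6.20000 × √0.04750 ≈ 6.20000 × 0.21794 ≈ 1.35126
99% CI: 4.65000 ± 3.48084 ≈ (1.16916, 8.13084)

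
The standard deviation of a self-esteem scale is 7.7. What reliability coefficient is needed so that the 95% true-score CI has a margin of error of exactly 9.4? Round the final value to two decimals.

SEM needed = half-width / z = 9.4/1.96 ≈ 4.7959
r = 1 − (SEM / SD)² = 1 − (4.7959 / 7.7)² ≈ 1 − 0.3879 ≈ 0.6121

0.61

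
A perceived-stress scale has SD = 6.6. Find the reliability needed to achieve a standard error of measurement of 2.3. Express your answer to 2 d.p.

0.88

r = 1 − (SEM / SD)² = 1 − (2.3000 / 6.6)² ≈ 1 − 0.1214 ≈ 0.8786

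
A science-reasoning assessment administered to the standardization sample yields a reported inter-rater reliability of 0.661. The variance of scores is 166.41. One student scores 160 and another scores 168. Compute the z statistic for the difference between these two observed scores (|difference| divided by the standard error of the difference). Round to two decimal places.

SD = √166.41 = 12.90000
SEM = 12.90000 × √(1 − 0.66100) = 12.90000 × √0.33900 ≈ 12.90000 × 0.58224 ≈ 7.51086
SE_diff = √2 × SEM ≈ 10.62196
z = 8 / 10.62196 ≈ 0.75316

0.75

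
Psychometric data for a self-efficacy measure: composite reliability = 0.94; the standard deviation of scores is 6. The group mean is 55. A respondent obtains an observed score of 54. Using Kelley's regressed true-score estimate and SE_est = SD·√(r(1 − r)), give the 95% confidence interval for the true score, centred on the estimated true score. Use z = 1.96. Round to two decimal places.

[51.27, 56.85]

T̂ = r·X + (1 − r)·M = 0.940*54 + 0.060*55 = 50.760 + 3.300 ≈ 54.060
SE_est = 6.000*√(0.940*0.060) ≈ 1.425
CI = 54.060 ± 1.96 * 1.425 → [51.267, 56.853]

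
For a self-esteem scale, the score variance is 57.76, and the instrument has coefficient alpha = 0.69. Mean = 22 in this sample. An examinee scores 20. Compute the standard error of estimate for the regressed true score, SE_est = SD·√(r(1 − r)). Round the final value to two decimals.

3.51

SD = √57.76 ≈ 7.6000
SE_est = SD × √(r(1 − r)) = 7.6000 × √0.2139 ≈ 7.6000 × 0.4625 ≈ 3.5149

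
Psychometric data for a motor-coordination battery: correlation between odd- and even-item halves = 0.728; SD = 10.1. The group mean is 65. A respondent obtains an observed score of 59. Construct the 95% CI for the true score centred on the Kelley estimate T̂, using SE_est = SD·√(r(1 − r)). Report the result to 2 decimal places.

[52.74, 67.15]

r_full = 2·0.728 / (1 + 0.728) ≈ 0.8426
Estimated true score = 0.8426*59 + (1 − 0.8426)*65 ≈ 59.9444
SE_est = SD * √(r(1 − r)) = 10.1000 * √0.1326 ≈ 10.1000 * 0.3642 ≈ 3.6783
95% CI: 59.9444 ± 7.2094 ≈ (52.7350, 67.1538)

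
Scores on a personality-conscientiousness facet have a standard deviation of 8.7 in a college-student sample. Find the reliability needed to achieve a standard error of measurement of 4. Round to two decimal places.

r = 1 − (SEM / SD)² = 1 − (4.000 / 8.7)² ≈ 1 − 0.211 ≈ 0.789

0.79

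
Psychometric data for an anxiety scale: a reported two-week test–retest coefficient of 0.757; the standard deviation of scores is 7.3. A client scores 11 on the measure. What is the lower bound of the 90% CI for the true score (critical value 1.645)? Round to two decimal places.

The standard error of measurement is 7.300*√(1 − 0.757) ≈ 7.300*0.493 ≈ 3.599.
Margin = 1.645 * 3.599 ≈ 5.920
Lower limit = 11 − 5.920 ≈ 5.080

5.08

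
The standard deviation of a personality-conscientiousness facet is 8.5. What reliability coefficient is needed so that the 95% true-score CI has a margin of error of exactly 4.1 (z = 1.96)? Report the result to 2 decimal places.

0.94

Required SEM = 4.1 / 1.96 ≈ 2.09184
Required reliability = 1 − (SEM/SD)² = 1 − 0.06056 ≈ 0.93944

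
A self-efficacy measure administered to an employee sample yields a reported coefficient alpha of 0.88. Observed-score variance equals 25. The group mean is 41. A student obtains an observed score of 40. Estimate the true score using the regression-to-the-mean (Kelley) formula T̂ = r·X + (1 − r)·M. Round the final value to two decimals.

T̂ = 0.8800(40) + 0.1200(41) ≈ 40.1200

40.12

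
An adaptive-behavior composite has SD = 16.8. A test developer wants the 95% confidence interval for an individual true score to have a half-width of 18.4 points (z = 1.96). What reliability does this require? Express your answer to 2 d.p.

SEM needed = half-width / z = 18.4/1.96 ≃ 9.388
r = 1 − (SEM / SD)² = 1 − (9.388 / 16.8)² ≃ 1 − 0.312 ≃ 0.688

0.69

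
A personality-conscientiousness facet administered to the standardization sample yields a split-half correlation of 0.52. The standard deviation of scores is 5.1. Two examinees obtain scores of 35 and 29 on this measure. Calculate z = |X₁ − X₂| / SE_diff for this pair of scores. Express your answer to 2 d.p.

1.48

Spearman-Brown: r = 2(0.52) / (1 + 0.52) = 1.0400 / 1.5200 ≈ 0.6842
SEM = 5.1000·√(1 − 0.6842) ≈ 2.8660
SE_diff = √2 · SEM ≈ 4.0531
z = 6 / 4.0531 ≈ 1.4804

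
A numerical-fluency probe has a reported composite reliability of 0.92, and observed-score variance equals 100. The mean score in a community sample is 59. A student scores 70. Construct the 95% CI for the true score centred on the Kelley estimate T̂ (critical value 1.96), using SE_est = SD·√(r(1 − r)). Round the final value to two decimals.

[63.80, 74.44]

SD = √100 = 10.0000
Estimated true score = 0.9200×70 + (1 − 0.9200)×59 ≃ 69.1200
SE_est = SD × √(r(1 − r)) = 10.0000 × √0.0736 ≃ 10.0000 × 0.2713 ≃ 2.7129
CI = 69.1200 ± 1.96 × 2.7129 → [63.8027, 74.4373]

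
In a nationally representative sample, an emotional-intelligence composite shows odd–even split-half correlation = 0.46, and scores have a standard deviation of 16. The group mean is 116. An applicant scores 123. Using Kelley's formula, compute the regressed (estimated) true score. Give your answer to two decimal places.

Full-length reliability (Spearman-Brown) = 2(0.46)/(1+0.46) ≈ 0.630
T̂ = r·X + (1 − r)·M = 0.630×123 + 0.370×116 ≈ 77.507 + 42.904 ≈ 120.411

120.41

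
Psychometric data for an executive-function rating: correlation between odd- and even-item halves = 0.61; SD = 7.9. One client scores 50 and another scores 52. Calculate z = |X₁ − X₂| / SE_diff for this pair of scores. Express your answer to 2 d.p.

Full-length reliability (Spearman-Brown) = 2(0.61)/(1+0.61) ≈ 0.75776
SEM = 7.90000 * √(1 − 0.75776) = 7.90000 * √0.24224 ≈ 7.90000 * 0.49217 ≈ 3.88818
Standard error of the difference = 3.88818·√2 ≈ 5.49872
z = 2 / 5.49872 ≈ 0.36372

0.36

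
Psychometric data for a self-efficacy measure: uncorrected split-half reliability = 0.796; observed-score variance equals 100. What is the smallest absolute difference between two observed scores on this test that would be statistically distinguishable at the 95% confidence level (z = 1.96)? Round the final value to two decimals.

9.34

SD = √100 ≃ 10.0000
Spearman-Brown: r = 2(0.796) / (1 + 0.796) = 1.5920 / 1.7960 ≃ 0.8864
SEM = 10.0000 * √(1 − 0.8864) = 10.0000 * √0.1136 ≃ 10.0000 * 0.3370 ≃ 3.3702
SE_diff = SEM * √2 ≃ 3.3702 * 1.4142 ≃ 4.7663
Smallest detectable difference = 1.96*4.7663 ≃ 9.3419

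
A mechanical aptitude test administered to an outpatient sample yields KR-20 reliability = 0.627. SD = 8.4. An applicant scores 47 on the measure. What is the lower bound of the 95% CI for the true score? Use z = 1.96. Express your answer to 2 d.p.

36.94

SEM = 8.4000×√(1 − 0.6270) ≈ 5.1302
1.96 × SEM ≈ 10.0552
Lower limit = 47 − 10.0552 ≈ 36.9448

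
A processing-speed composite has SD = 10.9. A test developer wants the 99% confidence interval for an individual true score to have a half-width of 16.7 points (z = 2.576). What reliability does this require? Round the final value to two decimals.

0.65

SEM needed = half-width / z = 16.7/2.576 ≈ 6.4829
Required reliability = 1 − (SEM/SD)² = 1 − 0.3537 ≈ 0.6463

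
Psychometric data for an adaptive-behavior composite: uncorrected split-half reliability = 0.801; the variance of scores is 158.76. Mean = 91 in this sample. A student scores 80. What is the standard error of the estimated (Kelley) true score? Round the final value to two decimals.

σ = 158.76^(1/2) = 12.600
r_full = 2·0.801 / (1 + 0.801) ≃ 0.890
SE_est = 12.600·√[r(1 − r)] ≃ 3.950

3.95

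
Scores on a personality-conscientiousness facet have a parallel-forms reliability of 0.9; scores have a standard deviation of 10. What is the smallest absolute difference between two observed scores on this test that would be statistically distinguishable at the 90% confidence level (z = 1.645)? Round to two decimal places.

SEM = 10.000×√(1 − 0.900) ≈ 3.162
SE_diff = SEM × √2 ≈ 3.162 × 1.414 ≈ 4.472
Smallest detectable difference = 1.645×4.472 ≈ 7.357

7.36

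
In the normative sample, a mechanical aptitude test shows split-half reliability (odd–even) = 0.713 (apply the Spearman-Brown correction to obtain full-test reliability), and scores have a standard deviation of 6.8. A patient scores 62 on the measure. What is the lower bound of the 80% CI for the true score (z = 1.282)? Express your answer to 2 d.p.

Spearman-Brown: r = 2(0.713) / (1 + 0.713) = 1.4260 / 1.7130 ≈ 0.8325
SEM = 6.8000 × √(1 − 0.8325) = 6.8000 × √0.1675 ≈ 6.8000 × 0.4093 ≈ 2.7834
1.282 × SEM ≈ 3.5683
Lower bound: 62 − 3.5683 = 58.4317

58.43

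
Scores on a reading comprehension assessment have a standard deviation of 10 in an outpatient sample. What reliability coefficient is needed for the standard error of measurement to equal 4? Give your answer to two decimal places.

0.84

r = 1 − (4.000/10)² ≈ 1 − 0.160 ≈ 0.840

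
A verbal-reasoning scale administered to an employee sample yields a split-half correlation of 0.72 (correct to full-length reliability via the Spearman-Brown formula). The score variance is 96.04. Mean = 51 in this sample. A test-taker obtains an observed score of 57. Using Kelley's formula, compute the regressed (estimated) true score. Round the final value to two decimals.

56.02

r_full = 2·0.72 / (1 + 0.72) ≈ 0.8372
T̂ = 0.8372(57) + 0.1628(51) ≈ 56.0233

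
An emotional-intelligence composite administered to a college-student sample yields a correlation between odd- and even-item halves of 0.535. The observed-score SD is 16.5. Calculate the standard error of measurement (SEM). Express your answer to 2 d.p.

9.08

Spearman-Brown: r = 2(0.535) / (1 + 0.535) = 1.07000 / 1.53500 ≃ 0.69707
SEM = 16.50000·√(1 − 0.69707) ≃ 9.08147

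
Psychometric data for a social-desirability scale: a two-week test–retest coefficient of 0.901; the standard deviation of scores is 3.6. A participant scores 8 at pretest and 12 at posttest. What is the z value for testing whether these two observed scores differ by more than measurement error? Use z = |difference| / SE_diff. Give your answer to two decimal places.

2.50

SEM = 3.600×√(1 − 0.901) ≈ 1.133
SE_diff = √2 × SEM ≈ 1.602
z = |8 − 12| / 1.602 = 4 / 1.602 ≈ 2.497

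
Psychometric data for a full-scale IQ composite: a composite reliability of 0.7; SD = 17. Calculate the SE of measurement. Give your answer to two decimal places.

SEM = 17.000 × √(1 − 0.700) = 17.000 × √0.300 ≈ 17.000 × 0.548 ≈ 9.311

9.31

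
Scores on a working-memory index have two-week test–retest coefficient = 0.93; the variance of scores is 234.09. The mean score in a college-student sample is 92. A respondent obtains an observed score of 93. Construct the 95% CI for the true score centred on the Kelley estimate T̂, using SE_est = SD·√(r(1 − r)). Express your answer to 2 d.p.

SD = √234.09 = 15.3000
T̂ = r·X + (1 − r)·M = 0.9300×93 + 0.0700×92 = 86.4900 + 6.4400 ≃ 92.9300
SE_est = 15.3000·√[r(1 − r)] ≃ 3.9037
CI = 92.9300 ± 1.96 × 3.9037 → [85.2787, 100.5813]

[85.28, 100.58]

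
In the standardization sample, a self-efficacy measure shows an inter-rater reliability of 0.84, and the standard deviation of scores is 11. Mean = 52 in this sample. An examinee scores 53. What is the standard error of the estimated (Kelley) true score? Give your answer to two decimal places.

SE_est = SD * √(r(1 − r)) = 11.000 * √0.134 ≈ 11.000 * 0.367 ≈ 4.033

4.03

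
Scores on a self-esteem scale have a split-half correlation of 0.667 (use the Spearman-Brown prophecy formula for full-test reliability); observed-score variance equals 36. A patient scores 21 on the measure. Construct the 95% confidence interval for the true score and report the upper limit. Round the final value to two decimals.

26.26

SD = √36 ≈ 6.0000
r_full = 2·0.667 / (1 + 0.667) ≈ 0.8002
The standard error of measurement is 6.0000×√(1 − 0.8002) ≈ 6.0000×0.4469 ≈ 2.6817.
Margin = 1.96 × 2.6817 ≈ 5.2561
Upper bound: 21 + 5.2561 = 26.2561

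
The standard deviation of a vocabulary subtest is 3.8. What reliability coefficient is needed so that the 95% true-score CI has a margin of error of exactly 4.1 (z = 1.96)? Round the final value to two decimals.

SEM needed = half-width / z = 4.1/1.96 ≃ 2.092
r = 1 − (2.092/3.8)² ≃ 1 − 0.303 ≃ 0.697

0.70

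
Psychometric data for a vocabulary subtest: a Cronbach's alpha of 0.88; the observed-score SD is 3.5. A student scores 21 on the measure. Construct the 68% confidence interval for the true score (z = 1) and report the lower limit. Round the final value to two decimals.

19.79

The standard error of measurement is 3.5000*√(1 − 0.8800) ≈ 3.5000*0.3464 ≈ 1.2124.
Margin = 1 * 1.2124 ≈ 1.2124
Lower bound: 21 − 1.2124 = 19.7876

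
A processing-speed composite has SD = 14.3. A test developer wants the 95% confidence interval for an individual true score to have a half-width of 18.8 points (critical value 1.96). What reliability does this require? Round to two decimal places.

0.55

Required SEM = 18.8 / 1.96 ≈ 9.592
Required reliability = 1 − (SEM/SD)² = 1 − 0.450 ≈ 0.550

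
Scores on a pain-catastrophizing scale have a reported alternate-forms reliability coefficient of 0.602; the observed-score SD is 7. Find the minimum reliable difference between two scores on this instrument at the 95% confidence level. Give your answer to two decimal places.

12.24

SEM = 7.0000 · √(1 − 0.6020) = 7.0000 · √0.3980 ≃ 7.0000 · 0.6309 ≃ 4.4161
SE_diff = √2 · SEM ≃ 6.2453
Smallest detectable difference = 1.96·6.2453 ≃ 12.2408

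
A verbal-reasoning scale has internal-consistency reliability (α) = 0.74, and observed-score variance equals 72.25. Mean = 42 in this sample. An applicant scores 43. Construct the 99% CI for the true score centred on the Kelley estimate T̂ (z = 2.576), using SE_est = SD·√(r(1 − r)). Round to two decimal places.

SD = √72.25 ≈ 8.5000
T̂ = r·X + (1 − r)·M = 0.7400×43 + 0.2600×42 = 31.8200 + 10.9200 ≈ 42.7400
SE_est = 8.5000·√[r(1 − r)] ≈ 3.7284
99% CI: 42.7400 ± 9.6043 ≈ (33.1357, 52.3443)

[33.14, 52.34]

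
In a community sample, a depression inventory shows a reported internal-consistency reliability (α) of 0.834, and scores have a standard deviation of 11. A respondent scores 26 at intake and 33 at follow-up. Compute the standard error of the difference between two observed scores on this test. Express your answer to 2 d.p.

6.34

SEM = 11.0000 × √(1 − 0.8340) = 11.0000 × √0.1660 ≈ 11.0000 × 0.4074 ≈ 4.4817
Standard error of the difference = 4.4817·√2 ≈ 6.3381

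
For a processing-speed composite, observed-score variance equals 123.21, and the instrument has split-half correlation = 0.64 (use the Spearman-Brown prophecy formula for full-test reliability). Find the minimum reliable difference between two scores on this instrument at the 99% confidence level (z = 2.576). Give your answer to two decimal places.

18.95

SD = √123.21 ≃ 11.100
Full-length reliability (Spearman-Brown) = 2(0.64)/(1+0.64) ≃ 0.780
SEM = 11.100×√(1 − 0.780) ≃ 5.201
SE_diff = SEM × √2 ≃ 5.201 × 1.414 ≃ 7.355
Smallest detectable difference = 2.576×7.355 ≃ 18.946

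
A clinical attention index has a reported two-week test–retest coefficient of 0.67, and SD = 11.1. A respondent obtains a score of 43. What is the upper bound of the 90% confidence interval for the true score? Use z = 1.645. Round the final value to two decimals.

SEM = 11.10000 · √(1 − 0.67000) = 11.10000 · √0.33000 ≃ 11.10000 · 0.57446 ≃ 6.37646
1.645 · SEM ≃ 10.48928
Upper limit = 43 + 10.48928 ≃ 53.48928

53.49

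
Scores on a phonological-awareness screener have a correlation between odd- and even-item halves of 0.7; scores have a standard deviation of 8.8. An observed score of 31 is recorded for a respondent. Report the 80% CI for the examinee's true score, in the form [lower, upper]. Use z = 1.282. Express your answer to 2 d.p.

[26.26, 35.74]

Spearman-Brown: r = 2(0.7) / (1 + 0.7) = 1.4000 / 1.7000 ≈ 0.8235
The standard error of measurement is 8.8000*√(1 − 0.8235) ≈ 8.8000*0.4201 ≈ 3.6967.
Margin = 1.282 * 3.6967 ≈ 4.7392
Interval: (26.2608, 35.7392)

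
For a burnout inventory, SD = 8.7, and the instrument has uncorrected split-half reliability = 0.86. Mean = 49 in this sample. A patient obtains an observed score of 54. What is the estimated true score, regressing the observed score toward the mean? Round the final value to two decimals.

53.62

Full-length reliability (Spearman-Brown) = 2(0.86)/(1+0.86) ≈ 0.9247
T̂ = r·X + (1 − r)·M = 0.9247×54 + 0.0753×49 ≈ 49.9355 + 3.6882 ≈ 53.6237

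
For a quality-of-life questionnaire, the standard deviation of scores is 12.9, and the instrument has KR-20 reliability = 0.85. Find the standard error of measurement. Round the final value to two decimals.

5.00

The standard error of measurement is 12.9000×√(1 − 0.8500) ≈ 12.9000×0.3873 ≈ 4.9961.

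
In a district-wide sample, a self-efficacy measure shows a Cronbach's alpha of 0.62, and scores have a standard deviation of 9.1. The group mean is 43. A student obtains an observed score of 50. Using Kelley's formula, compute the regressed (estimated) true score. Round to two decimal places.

Estimated true score = 0.6200*50 + (1 − 0.6200)*43 ≈ 47.3400

47.34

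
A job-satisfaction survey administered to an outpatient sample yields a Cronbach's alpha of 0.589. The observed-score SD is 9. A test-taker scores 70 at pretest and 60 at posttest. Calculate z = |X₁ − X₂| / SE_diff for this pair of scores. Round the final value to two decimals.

1.23

SEM = 9.00000 · √(1 − 0.58900) = 9.00000 · √0.41100 ≈ 9.00000 · 0.64109 ≈ 5.76984
SE_diff = SEM · √2 ≈ 5.76984 · 1.41421 ≈ 8.15978
z = 10 / 8.15978 ≈ 1.22552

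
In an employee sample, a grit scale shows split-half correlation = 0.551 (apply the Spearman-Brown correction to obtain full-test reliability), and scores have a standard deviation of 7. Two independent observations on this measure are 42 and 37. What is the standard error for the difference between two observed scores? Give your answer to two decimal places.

5.33

r_full = 2·0.551 / (1 + 0.551) ≈ 0.711
SEM = 7.000 · √(1 − 0.711) = 7.000 · √0.289 ≈ 7.000 · 0.538 ≈ 3.766
SE_diff = SEM · √2 ≈ 3.766 · 1.414 ≈ 5.326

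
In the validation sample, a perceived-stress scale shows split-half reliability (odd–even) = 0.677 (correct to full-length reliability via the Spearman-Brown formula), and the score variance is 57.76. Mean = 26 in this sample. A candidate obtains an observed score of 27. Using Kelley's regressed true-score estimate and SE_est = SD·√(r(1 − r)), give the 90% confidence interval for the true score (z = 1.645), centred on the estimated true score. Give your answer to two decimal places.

SD = √57.76 = 7.600
r_full = 2·0.677 / (1 + 0.677) ≃ 0.807
Estimated true score = 0.807×27 + (1 − 0.807)×26 ≃ 26.807
SE_est = 7.600·√[r(1 − r)] ≃ 2.997
90% CI: 26.807 ± 4.930 ≃ (21.877, 31.738)

[21.88, 31.74]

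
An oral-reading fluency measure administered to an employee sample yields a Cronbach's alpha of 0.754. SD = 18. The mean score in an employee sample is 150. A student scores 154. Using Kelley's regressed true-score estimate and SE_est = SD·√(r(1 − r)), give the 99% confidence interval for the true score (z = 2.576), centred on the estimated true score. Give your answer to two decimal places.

[133.05, 172.99]

T̂ = 0.7540(154) + 0.2460(150) ≈ 153.0160
SE_est = SD · √(r(1 − r)) = 18.0000 · √0.1855 ≈ 18.0000 · 0.4307 ≈ 7.7522
CI = 153.0160 ± 2.576 · 7.7522 → [133.0463, 172.9857]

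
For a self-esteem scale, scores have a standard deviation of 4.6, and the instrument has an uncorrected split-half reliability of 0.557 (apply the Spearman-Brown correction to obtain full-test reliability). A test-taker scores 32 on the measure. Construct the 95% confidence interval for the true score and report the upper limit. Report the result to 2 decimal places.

36.81

Spearman-Brown: r = 2(0.557) / (1 + 0.557) = 1.1140 / 1.5570 ≈ 0.7155
SEM = 4.6000*√(1 − 0.7155) ≈ 2.4537
Half-width = 1.96*2.4537 ≈ 4.8092
Upper limit = 32 + 4.8092 ≈ 36.8092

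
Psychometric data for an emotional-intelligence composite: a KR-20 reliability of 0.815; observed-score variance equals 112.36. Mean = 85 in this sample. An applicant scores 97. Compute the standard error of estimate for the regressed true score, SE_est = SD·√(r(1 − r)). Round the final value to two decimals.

4.12

σ = 112.36^(1/2) = 10.600
SE_est = 10.600×√(0.815×0.185) ≈ 4.116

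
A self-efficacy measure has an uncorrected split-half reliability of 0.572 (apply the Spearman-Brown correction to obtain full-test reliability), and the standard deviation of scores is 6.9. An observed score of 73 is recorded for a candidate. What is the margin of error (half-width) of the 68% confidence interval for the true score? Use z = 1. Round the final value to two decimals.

Spearman-Brown: r = 2(0.572) / (1 + 0.572) = 1.144 / 1.572 ≈ 0.728
SEM = 6.900*√(1 − 0.728) ≈ 3.600
Half-width = 1*3.600 ≈ 3.600

3.60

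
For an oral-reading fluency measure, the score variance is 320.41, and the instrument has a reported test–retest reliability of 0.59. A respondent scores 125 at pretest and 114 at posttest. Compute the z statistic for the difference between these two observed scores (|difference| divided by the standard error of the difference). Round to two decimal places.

0.68

SD = √320.41 = 17.900
SEM = 17.900 * √(1 − 0.590) = 17.900 * √0.410 ≈ 17.900 * 0.640 ≈ 11.462
SE_diff = √2 * SEM ≈ 16.209
z = 11 / 16.209 ≈ 0.679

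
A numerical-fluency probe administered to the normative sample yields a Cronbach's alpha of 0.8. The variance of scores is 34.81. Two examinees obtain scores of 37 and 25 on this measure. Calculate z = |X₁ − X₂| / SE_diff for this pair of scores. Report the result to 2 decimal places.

SD = √34.81 = 5.9000
SEM = 5.9000 · √(1 − 0.8000) = 5.9000 · √0.2000 ≈ 5.9000 · 0.4472 ≈ 2.6386
SE_diff = SEM · √2 ≈ 2.6386 · 1.4142 ≈ 3.7315
z = 12 / 3.7315 ≈ 3.2159

3.22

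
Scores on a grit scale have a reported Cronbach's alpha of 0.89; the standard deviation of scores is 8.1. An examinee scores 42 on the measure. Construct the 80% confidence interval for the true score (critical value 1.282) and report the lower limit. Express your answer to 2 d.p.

SEM = 8.1000*√(1 − 0.8900) ≈ 2.6865
Margin = 1.282 * 2.6865 ≈ 3.4440
Lower bound: 42 − 3.4440 = 38.5560

38.56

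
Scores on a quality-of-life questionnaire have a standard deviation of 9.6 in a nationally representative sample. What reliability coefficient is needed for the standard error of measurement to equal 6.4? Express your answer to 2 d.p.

Required reliability = 1 − (SEM/SD)² = 1 − 0.4444 ≈ 0.5556

0.56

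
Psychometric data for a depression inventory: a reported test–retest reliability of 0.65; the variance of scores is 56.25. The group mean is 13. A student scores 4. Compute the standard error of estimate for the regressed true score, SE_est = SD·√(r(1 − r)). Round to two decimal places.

3.58

SD = √56.25 = 7.50000
SE_est = SD · √(r(1 − r)) = 7.50000 · √0.22750 ≈ 7.50000 · 0.47697 ≈ 3.57727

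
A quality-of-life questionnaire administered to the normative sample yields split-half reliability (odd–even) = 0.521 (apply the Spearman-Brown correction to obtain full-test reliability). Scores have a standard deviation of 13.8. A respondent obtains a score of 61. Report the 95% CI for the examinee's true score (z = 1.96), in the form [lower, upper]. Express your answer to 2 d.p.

r_full = 2·0.521 / (1 + 0.521) ≃ 0.685
SEM = 13.800 × √(1 − 0.685) = 13.800 × √0.315 ≃ 13.800 × 0.561 ≃ 7.744
Half-width = 1.96×7.744 ≃ 15.179
95% CI: 61 ± 15.179 = [45.821, 76.179]

[45.82, 76.18]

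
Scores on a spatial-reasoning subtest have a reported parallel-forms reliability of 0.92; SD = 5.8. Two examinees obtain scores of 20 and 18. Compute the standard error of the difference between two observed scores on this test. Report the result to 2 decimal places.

SEM = 5.800×√(1 − 0.920) ≃ 1.640
Standard error of the difference = 1.640·√2 ≃ 2.320

2.32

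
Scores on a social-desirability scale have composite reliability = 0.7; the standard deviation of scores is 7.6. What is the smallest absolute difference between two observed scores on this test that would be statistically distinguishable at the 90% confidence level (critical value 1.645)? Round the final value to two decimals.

9.68

SEM = 7.6000×√(1 − 0.7000) ≈ 4.1627
SE_diff = SEM × √2 ≈ 4.1627 × 1.4142 ≈ 5.8869
Minimum reliable difference = 1.645 × SE_diff ≈ 1.645 × 5.8869 ≈ 9.6840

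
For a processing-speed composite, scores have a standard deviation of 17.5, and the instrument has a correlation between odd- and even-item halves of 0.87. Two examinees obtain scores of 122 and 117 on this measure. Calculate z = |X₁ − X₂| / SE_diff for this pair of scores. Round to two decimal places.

Spearman-Brown: r = 2(0.87) / (1 + 0.87) = 1.740 / 1.870 ≈ 0.930
SEM = 17.500*√(1 − 0.930) ≈ 4.614
Standard error of the difference = 4.614·√2 ≈ 6.525
z = 5 / 6.525 ≈ 0.766

0.77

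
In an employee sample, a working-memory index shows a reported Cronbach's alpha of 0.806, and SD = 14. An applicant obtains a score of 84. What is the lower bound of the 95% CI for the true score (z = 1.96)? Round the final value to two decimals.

71.91

SEM = 14.000 · √(1 − 0.806) = 14.000 · √0.194 ≈ 14.000 · 0.440 ≈ 6.166
Half-width = 1.96·6.166 ≈ 12.086
Lower bound: 84 − 12.086 = 71.914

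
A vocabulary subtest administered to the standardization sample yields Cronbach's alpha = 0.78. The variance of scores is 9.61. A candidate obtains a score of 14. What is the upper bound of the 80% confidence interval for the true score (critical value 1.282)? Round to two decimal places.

15.86

σ = 9.61^(1/2) = 3.1000
SEM = 3.1000 * √(1 − 0.7800) = 3.1000 * √0.2200 ≈ 3.1000 * 0.4690 ≈ 1.4540
1.282 * SEM ≈ 1.8641
Upper bound: 14 + 1.8641 = 15.8641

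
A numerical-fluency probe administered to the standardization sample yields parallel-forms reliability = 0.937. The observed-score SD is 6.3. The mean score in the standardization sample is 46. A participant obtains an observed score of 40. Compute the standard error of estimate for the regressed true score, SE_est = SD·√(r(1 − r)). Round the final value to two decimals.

SE_est = SD · √(r(1 − r)) = 6.300 · √0.059 ≈ 6.300 · 0.243 ≈ 1.531

1.53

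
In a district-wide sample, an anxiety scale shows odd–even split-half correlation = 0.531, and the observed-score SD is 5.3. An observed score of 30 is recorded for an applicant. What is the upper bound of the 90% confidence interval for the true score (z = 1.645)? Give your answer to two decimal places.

34.83

Spearman-Brown: r = 2(0.531) / (1 + 0.531) = 1.0620 / 1.5310 ≈ 0.6937
SEM = 5.3000 · √(1 − 0.6937) = 5.3000 · √0.3063 ≈ 5.3000 · 0.5535 ≈ 2.9334
Margin = 1.645 · 2.9334 ≈ 4.8255
Upper limit = 30 + 4.8255 ≈ 34.8255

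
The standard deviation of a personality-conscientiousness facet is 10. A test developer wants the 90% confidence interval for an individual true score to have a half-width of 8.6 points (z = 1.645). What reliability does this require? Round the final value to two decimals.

SEM needed = half-width / z = 8.6/1.645 ≈ 5.228
Required reliability = 1 − (SEM/SD)² = 1 − 0.273 ≈ 0.727

0.73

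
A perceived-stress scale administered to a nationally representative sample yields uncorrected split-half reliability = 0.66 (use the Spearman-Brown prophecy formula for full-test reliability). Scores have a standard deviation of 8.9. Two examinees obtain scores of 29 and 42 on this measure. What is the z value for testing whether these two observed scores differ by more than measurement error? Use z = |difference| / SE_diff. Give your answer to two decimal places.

2.28

Spearman-Brown: r = 2(0.66) / (1 + 0.66) = 1.320 / 1.660 ≈ 0.795
SEM = 8.900 * √(1 − 0.795) = 8.900 * √0.205 ≈ 8.900 * 0.453 ≈ 4.028
SE_diff = SEM * √2 ≈ 4.028 * 1.414 ≈ 5.696
z = |29 − 42| / 5.696 = 13 / 5.696 ≈ 2.282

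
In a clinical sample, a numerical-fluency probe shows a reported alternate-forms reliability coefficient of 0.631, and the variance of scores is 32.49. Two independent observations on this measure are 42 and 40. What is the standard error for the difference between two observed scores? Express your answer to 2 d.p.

SD = √32.49 ≃ 5.700
SEM = 5.700 · √(1 − 0.631) = 5.700 · √0.369 ≃ 5.700 · 0.607 ≃ 3.462
SE_diff = SEM · √2 ≃ 3.462 · 1.414 ≃ 4.897

4.90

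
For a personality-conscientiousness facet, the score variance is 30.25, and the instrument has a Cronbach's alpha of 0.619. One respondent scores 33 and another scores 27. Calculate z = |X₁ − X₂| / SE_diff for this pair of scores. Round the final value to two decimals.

1.25

SD = √30.25 = 5.50000
SEM = 5.50000×√(1 − 0.61900) ≈ 3.39489
SE_diff = √2 × SEM ≈ 4.80109
z = 6 / 4.80109 ≈ 1.24972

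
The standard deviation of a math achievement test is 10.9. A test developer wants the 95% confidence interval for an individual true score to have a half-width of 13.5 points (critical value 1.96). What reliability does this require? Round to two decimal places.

0.60

Required SEM = 13.5 / 1.96 ≈ 6.88776
Required reliability = 1 − (SEM/SD)² = 1 − 0.39930 ≈ 0.60070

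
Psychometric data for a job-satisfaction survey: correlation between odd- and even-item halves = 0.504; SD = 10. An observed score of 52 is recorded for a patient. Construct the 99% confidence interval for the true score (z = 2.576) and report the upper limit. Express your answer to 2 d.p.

66.79

Full-length reliability (Spearman-Brown) = 2(0.504)/(1+0.504) ≈ 0.670
The standard error of measurement is 10.000×√(1 − 0.670) ≈ 10.000×0.574 ≈ 5.743.
2.576 × SEM ≈ 14.793
Upper limit = 52 + 14.793 ≈ 66.793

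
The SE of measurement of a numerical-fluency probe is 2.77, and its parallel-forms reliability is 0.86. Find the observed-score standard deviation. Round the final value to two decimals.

SD = SEM / √(1 − r) = 2.77 / √0.14000 ≈ 2.77 / 0.37417 ≈ 7.40314

7.40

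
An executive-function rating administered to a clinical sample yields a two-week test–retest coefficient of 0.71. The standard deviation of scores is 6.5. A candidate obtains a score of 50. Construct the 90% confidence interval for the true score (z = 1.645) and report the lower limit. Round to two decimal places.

44.24

SEM = 6.500 × √(1 − 0.710) = 6.500 × √0.290 ≈ 6.500 × 0.539 ≈ 3.500
Half-width = 1.645×3.500 ≈ 5.758
Lower limit = 50 − 5.758 ≈ 44.242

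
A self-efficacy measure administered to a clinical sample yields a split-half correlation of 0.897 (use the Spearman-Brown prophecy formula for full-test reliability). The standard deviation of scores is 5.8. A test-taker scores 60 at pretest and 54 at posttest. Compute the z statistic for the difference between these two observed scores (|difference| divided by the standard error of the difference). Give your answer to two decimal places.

r_full = 2·0.897 / (1 + 0.897) ≈ 0.9457
SEM = 5.8000 * √(1 − 0.9457) = 5.8000 * √0.0543 ≈ 5.8000 * 0.2330 ≈ 1.3515
SE_diff = √2 * SEM ≈ 1.9113
z = |60 − 54| / 1.9113 = 6 / 1.9113 ≈ 3.1392

3.14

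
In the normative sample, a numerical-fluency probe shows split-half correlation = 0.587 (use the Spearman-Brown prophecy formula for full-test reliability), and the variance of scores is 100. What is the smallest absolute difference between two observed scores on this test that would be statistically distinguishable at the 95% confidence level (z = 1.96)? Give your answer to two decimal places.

14.14

SD = √100 ≈ 10.0000
Spearman-Brown: r = 2(0.587) / (1 + 0.587) = 1.1740 / 1.5870 ≈ 0.7398
SEM = 10.0000·√(1 − 0.7398) ≈ 5.1014
SE_diff = √2 · SEM ≈ 7.2144
Smallest detectable difference = 1.96·7.2144 ≈ 14.1403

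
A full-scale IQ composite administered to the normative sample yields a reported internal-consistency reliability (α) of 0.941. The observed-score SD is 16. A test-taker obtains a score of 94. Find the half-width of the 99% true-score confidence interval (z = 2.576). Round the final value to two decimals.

10.01

SEM = 16.000×√(1 − 0.941) ≈ 3.886
2.576 × SEM ≈ 10.011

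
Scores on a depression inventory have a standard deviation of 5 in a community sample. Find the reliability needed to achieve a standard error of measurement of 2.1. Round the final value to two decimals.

0.82

r = 1 − (2.1000/5)² ≈ 1 − 0.1764 ≈ 0.8236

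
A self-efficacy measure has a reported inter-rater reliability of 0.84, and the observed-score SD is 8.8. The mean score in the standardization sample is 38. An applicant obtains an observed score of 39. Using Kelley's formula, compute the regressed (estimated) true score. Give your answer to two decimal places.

38.84

Estimated true score = 0.840·39 + (1 − 0.840)·38 ≈ 38.840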